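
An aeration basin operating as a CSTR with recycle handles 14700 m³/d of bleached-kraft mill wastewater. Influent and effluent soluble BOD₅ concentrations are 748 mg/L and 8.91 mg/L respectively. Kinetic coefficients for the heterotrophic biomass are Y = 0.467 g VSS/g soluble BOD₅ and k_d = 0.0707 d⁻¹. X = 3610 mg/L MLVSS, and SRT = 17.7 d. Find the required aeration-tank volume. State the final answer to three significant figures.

Rearranging the biomass balance for a CMAS with decay, V = Y·Q·ΔS·θ_c / [X·(1+k_d θ_c)] = 0.467 × 14700 × (748 − 8.91) × 17.7 / [3610 × (1 + 0.0707 × 17.7)] = 8.98×10^7 / 8128 = 11050 m³.

V ≈ 11000 m³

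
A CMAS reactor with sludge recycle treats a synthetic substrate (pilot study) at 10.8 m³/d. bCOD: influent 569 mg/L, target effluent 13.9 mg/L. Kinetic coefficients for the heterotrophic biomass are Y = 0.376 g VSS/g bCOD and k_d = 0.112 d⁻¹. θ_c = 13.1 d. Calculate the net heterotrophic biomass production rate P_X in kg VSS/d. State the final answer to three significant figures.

P_X ≈ 0.914 kg VSS/d

Y_obs = Y / (1 + k_d θ_c) = 0.376 / (1 + 0.112 × 13.1) = 0.376 / 2.467 = 0.1524.
Q·(S₀ − S) = 10.8 × (569 − 13.9) × 10⁻³ = 5.995 kg/d removed.
So the net sludge growth is P_X = 0.1524 × 5.995 = 0.9136 kg VSS/d.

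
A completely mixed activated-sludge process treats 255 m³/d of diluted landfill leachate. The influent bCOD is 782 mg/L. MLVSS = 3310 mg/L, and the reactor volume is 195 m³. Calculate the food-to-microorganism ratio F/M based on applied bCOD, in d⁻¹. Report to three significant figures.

F/M ≈ 0.309 d⁻¹

Food-to-microorganism ratio F/M = Q S₀ / (V X) = 255 × 782 / (195.0 × 3310) = 0.3089 d⁻¹.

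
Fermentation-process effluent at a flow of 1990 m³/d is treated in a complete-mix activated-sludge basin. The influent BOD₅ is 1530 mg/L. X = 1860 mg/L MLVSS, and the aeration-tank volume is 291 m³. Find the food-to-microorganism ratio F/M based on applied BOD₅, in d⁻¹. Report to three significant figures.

F/M ≈ 5.63 d⁻¹

Food-to-microorganism ratio F/M = Q S₀ / (V X) = 1990 × 1530 / (291.0 × 1860) = 5.625 d⁻¹.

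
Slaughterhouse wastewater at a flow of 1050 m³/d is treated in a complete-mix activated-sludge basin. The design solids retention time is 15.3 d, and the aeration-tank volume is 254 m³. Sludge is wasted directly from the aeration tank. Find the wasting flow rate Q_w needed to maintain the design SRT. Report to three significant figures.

Wasting from the aeration tank: Q_w = V / θ_c = 254.0 / 15.3 = 16.60 m³/d.

Q_w ≈ 16.6 m³/d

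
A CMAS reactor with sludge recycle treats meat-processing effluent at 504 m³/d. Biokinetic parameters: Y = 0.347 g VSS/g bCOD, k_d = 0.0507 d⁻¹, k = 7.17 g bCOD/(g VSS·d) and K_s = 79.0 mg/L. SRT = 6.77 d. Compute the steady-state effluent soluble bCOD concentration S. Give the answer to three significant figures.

S ≈ 6.85 mg/L

From the Monod/SRT balance for a CMAS, S = K_s·(1+k_d θ_c)/[θ_c·(Y k − k_d) − 1] = 79.0 × (1 + 0.0507 × 6.77) / [6.77 × (0.347 × 7.17 − 0.0507) − 1] = 106.1 / 15.50 = 6.846 mg/L.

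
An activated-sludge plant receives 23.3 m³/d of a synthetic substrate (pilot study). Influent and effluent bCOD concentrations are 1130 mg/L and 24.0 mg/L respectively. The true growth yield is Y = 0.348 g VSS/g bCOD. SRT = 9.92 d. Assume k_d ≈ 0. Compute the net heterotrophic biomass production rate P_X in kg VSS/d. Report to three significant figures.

P_X ≈ 8.97 kg VSS/d

Since k_d ≈ 0, Y_obs = Y = 0.348 g VSS/g bCOD.
Mass of bCOD removed per day: Q(S₀ − S) = 23.3 × 1106 g/m³ = 25.77 kg/d.
Biomass produced: P_X = Y_obs·Q·ΔS = 0.3480 × 25.77 ≈ 8.968 kg VSS/d.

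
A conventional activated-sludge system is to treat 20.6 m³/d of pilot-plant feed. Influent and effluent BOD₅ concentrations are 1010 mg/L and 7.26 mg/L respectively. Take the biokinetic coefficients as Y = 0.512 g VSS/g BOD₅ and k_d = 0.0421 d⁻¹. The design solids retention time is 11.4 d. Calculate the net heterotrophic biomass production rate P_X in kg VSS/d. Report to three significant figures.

P_X ≈ 7.15 kg VSS/d

Correct the yield for decay: Y_obs = Y/(1 + k_d θ_c) = 0.512 / (1 + 0.0421 × 11.4) = 0.512 / 1.480 = 0.3460.
Q·(S₀ − S) = 20.6 × (1010 − 7.26) × 10⁻³ = 20.66 kg/d removed.
Biomass produced: P_X = Y_obs·Q·ΔS = 0.3460 × 20.66 ≈ 7.146 kg VSS/d.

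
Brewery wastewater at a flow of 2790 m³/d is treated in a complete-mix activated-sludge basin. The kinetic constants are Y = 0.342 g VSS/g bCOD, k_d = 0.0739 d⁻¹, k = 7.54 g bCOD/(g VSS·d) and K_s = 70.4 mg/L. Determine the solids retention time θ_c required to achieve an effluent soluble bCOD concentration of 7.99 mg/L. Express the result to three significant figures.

θ_c ≈ 5.29 d

Specific growth rate at S = 7.99 mg/L: μ = YkS/(K_s+S) = 0.342·7.54·7.99/(70.4+7.99) = 0.2628 d⁻¹.
Then 1/θ_c = μ − k_d = 0.2628 − 0.0739 = 0.1889 d⁻¹, giving θ_c = 5.293 d.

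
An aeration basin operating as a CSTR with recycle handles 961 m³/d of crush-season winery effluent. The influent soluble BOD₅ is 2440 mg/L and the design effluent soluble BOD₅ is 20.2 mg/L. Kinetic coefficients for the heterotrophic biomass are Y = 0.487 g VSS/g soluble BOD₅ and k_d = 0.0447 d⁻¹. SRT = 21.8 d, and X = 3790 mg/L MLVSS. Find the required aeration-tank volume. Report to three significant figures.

Rearranging the biomass balance for a CMAS with decay, V = Y·Q·ΔS·θ_c / [X·(1+k_d θ_c)] = 0.487 × 961 × (2440 − 20.2) × 21.8 / [3790 × (1 + 0.0447 × 21.8)] = 2.47×10^7 / 7483 = 3299 m³.

V ≈ 3300 m³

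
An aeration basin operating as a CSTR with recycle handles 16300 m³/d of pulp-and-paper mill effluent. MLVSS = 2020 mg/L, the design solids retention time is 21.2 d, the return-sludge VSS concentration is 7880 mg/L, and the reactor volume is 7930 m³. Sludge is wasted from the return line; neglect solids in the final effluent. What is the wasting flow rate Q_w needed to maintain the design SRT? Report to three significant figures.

Q_w ≈ 95.9 m³/d

θ_c = V·X/(Q_w·X_r) when wasting from the recycle, so Q_w = V·X/(θ_c·X_r) = 7930 × 2020 / (21.2 × 7880) = 95.89 m³/d.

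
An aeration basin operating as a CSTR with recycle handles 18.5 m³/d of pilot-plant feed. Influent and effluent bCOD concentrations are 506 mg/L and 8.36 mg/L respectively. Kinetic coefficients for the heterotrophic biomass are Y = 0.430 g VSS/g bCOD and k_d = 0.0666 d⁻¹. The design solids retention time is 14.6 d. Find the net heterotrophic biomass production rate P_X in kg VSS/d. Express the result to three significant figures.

Observed yield with endogenous decay: Y_obs = Y / (1 + k_d·θ_c) = 0.430 / (1 + 0.0666 × 14.6) = 0.430 / 1.972 = 0.2180 g VSS/g bCOD.
Mass of bCOD removed per day: Q(S₀ − S) = 18.5 × 497.6 g/m³ = 9.206 kg/d.
Net biomass production P_X = Y_obs × Q·(S₀ − S) = 0.2180 × 9.206 = 2.007 kg VSS/d.

P_X ≈ 2.01 kg VSS/d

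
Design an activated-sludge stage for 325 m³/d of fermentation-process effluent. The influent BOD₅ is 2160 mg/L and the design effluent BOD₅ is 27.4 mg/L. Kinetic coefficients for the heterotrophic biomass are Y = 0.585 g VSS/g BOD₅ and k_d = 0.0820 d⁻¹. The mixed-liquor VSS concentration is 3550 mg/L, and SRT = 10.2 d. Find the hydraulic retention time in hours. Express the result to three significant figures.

τ ≈ 46.8 h

From the SRT design equation V = Y Q (S₀−S) θ_c / [X (1 + k_d θ_c)] = 0.585 × 325 × (2160 − 27.4) × 10.2 / [3550 × (1 + 0.0820 × 10.2)] = 4.14×10^6 / 6519 = 634.4 m³.
HRT = V/Q = 634.4 m³ / 325 m³·d⁻¹ = 1.952 d × 24 = 46.85 h.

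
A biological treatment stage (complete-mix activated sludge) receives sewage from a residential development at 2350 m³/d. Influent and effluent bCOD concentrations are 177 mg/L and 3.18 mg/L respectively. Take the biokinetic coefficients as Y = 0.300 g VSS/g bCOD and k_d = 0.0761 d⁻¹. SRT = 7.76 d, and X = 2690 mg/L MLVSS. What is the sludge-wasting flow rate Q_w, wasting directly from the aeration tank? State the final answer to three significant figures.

Q_w ≈ 28.6 m³/d

Rearranging the biomass balance for a CMAS with decay, V = Y·Q·ΔS·θ_c / [X·(1+k_d θ_c)] = 0.300 × 2350 × (177 − 3.18) × 7.76 / [2690 × (1 + 0.0761 × 7.76)] = 9.51×10^5 / 4279 = 222.3 m³.
For wasting at MLVSS concentration, Q_w = V/θ_c = 222.3/7.76 = 28.64 m³/d.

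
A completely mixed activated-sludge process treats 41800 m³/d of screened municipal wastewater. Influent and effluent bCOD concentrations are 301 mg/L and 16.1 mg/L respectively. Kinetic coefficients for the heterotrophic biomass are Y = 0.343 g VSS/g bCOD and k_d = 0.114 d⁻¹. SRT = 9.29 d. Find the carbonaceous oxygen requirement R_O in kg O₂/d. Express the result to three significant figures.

Y_obs = Y / (1 + k_d θ_c) = 0.343 / (1 + 0.114 × 9.29) = 0.343 / 2.059 = 0.1666.
Q·(S₀ − S) = 41800 × (301 − 16.1) × 10⁻³ = 11909 kg/d removed.
Biomass synthesised: P_X = Y_obs × 11909 = 1984 kg VSS/d.
R_O = Q·(S₀ − S) − 1.42·P_X = 11909 − 1.42 × 1984 = 9092 kg O₂/d.

R_O ≈ 9090 kg O₂/d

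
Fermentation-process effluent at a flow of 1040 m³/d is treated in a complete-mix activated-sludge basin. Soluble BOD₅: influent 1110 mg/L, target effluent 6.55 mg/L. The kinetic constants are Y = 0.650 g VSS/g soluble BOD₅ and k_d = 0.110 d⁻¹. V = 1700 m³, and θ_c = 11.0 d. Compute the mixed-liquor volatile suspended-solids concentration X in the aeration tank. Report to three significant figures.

X ≈ 2180 mg/L

X = Y·Q·ΔS·θ_c / [V·(1 + k_d θ_c)] = 0.650 × 1040 × (1110 − 6.55) × 11.0 / [1700 × (1 + 0.110 × 11.0)] = 2184 mg/L.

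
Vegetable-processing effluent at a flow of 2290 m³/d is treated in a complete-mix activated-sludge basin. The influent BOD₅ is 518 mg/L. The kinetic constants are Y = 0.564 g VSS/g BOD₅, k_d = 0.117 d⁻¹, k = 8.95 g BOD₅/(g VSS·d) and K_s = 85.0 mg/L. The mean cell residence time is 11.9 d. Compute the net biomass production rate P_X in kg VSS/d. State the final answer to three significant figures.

For a completely mixed reactor with recycle the Lawrence–McCarty relation gives S = K_s·(1 + k_d·θ_c) / [θ_c·(Y·k − k_d) − 1] = 85.0 × (1 + 0.117 × 11.9) / [11.9 × (0.564 × 8.95 − 0.117) − 1] = 203.3 / 57.68 = 3.526 mg/L.
The observed yield is Y_obs = Y/(1 + k_d·θ_c) = 0.564 / (1 + 0.117 × 11.9) = 0.564 / 2.392 = 0.2358 g VSS per g BOD₅ removed.
Substrate removed = Q·(S₀ − S) = 2290 m³/d × (518 − 3.53) g/m³ = 1.18×10^6 g/d = 1178 kg/d.
Biomass produced: P_X = Y_obs·Q·ΔS = 0.2358 × 1178 ≈ 277.8 kg VSS/d.

P_X ≈ 278 kg VSS/d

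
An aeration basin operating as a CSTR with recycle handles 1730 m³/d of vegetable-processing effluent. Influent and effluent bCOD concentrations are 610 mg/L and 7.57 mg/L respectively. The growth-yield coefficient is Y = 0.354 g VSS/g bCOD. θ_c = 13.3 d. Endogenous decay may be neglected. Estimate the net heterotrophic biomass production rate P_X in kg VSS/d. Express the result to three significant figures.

With endogenous decay neglected, the observed yield equals the true yield: Y_obs = Y = 0.354 g VSS/g bCOD.
Mass of bCOD removed per day: Q(S₀ − S) = 1730 × 602.4 g/m³ = 1042 kg/d.
Biomass produced: P_X = Y_obs·Q·ΔS = 0.3540 × 1042 ≈ 368.9 kg VSS/d.

P_X ≈ 369 kg VSS/d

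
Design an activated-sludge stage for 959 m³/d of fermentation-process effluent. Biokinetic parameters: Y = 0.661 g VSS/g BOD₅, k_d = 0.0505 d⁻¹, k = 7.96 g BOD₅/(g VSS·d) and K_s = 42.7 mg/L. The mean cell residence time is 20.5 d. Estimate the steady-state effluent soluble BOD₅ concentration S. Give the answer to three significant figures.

S ≈ 0.821 mg/L

For a completely mixed reactor with recycle the Lawrence–McCarty relation gives S = K_s·(1 + k_d·θ_c) / [θ_c·(Y·k − k_d) − 1] = 42.7 × (1 + 0.0505 × 20.5) / [20.5 × (0.661 × 7.96 − 0.0505) − 1] = 86.91 / 105.8 = 0.8212 mg/L.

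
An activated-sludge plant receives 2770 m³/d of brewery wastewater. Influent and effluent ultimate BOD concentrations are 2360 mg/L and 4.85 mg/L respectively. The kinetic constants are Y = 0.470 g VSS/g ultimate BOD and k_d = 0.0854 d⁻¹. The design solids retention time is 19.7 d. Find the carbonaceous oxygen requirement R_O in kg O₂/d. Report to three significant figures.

R_O ≈ 4900 kg O₂/d

Correct the yield for decay: Y_obs = Y/(1 + k_d θ_c) = 0.470 / (1 + 0.0854 × 19.7) = 0.470 / 2.682 = 0.1752.
Substrate removed = Q·(S₀ − S) = 2770 m³/d × (2360 − 4.85) g/m³ = 6.52×10^6 g/d = 6524 kg/d.
P_X = Y_obs·Q·(S₀ − S) = 0.1752 × 6524 = 1143 kg VSS/d.
Carbonaceous O₂ demand = substrate oxidised − cell-mass equivalent = 6524 − 1.42 × 1143 = 4901 kg O₂/d.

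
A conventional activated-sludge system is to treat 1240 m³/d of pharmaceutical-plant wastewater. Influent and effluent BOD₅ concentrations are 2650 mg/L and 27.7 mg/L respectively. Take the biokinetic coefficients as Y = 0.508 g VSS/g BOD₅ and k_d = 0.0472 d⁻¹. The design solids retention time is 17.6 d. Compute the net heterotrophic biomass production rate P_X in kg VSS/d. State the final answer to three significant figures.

P_X ≈ 902 kg VSS/d

Correct the yield for decay: Y_obs = Y/(1 + k_d θ_c) = 0.508 / (1 + 0.0472 × 17.6) = 0.508 / 1.831 = 0.2775.
Q·(S₀ − S) = 1240 × (2650 − 27.7) × 10⁻³ = 3252 kg/d removed.
P_X = Y_obs · Q(S₀ − S) = 0.2775 × 3252 = 902.3 kg VSS/d.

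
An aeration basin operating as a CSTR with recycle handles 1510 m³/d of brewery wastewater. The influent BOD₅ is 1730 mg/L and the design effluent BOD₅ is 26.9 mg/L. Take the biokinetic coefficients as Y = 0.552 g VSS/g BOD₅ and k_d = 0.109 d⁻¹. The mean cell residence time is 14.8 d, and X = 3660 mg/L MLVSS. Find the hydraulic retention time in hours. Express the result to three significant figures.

τ ≈ 34.9 h

Rearranging the biomass balance for a CMAS with decay, V = Y·Q·ΔS·θ_c / [X·(1+k_d θ_c)] = 0.552 × 1510 × (1730 − 26.9) × 14.8 / [3660 × (1 + 0.109 × 14.8)] = 2.1×10^7 / 9564 = 2197 m³.
Hydraulic retention time τ = V/Q = 2197 / 1510 = 1.455 d = 34.91 h.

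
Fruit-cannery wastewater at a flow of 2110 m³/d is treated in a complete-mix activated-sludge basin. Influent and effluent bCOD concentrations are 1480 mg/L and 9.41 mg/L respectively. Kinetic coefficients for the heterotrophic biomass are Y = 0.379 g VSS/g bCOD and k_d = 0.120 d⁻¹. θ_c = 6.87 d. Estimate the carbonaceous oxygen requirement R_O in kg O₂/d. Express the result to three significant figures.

R_O ≈ 2190 kg O₂/d

The observed yield is Y_obs = Y/(1 + k_d·θ_c) = 0.379 / (1 + 0.120 × 6.87) = 0.379 / 1.824 = 0.2077 g VSS per g bCOD removed.
ΔS = 1480 − 9.41 = 1471 mg/L, so the substrate removal rate is 2110 × 1471/1000 = 3103 kg bCOD/d.
Biomass synthesised: P_X = Y_obs × 3103 = 644.6 kg VSS/d.
R_O = Q·ΔS − 1.42 P_X = 3103 − 915.3 = 2188 kg O₂/d.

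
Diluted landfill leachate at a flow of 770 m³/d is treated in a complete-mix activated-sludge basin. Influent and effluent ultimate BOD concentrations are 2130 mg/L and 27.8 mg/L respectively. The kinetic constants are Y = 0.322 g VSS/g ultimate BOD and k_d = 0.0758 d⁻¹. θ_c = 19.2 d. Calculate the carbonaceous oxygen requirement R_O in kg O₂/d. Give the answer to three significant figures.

R_O ≈ 1320 kg O₂/d

Y_obs = Y / (1 + k_d θ_c) = 0.322 / (1 + 0.0758 × 19.2) = 0.322 / 2.455 = 0.1311.
Q·(S₀ − S) = 770 × (2130 − 27.8) × 10⁻³ = 1619 kg/d removed.
Biomass synthesised: P_X = Y_obs × 1619 = 212.3 kg VSS/d.
Carbonaceous O₂ demand = substrate oxidised − cell-mass equivalent = 1619 − 1.42 × 212.3 = 1317 kg O₂/d.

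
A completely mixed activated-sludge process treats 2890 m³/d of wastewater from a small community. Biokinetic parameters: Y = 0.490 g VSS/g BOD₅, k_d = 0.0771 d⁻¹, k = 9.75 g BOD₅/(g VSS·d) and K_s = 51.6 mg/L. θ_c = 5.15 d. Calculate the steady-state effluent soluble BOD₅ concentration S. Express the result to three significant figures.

S ≈ 3.11 mg/L

From the Monod/SRT balance for a CMAS, S = K_s·(1+k_d θ_c)/[θ_c·(Y k − k_d) − 1] = 51.6 × (1 + 0.0771 × 5.15) / [5.15 × (0.490 × 9.75 − 0.0771) − 1] = 72.09 / 23.21 = 3.106 mg/L.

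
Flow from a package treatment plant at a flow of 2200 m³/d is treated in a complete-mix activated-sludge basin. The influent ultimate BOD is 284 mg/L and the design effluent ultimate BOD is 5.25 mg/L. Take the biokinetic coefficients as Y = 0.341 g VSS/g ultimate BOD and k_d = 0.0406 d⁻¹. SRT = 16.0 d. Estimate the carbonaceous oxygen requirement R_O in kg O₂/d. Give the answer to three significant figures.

R_O ≈ 433 kg O₂/d

Correct the yield for decay: Y_obs = Y/(1 + k_d θ_c) = 0.341 / (1 + 0.0406 × 16.0) = 0.341 / 1.650 = 0.2067.
ΔS = 284 − 5.25 = 278.8 mg/L, so the substrate removal rate is 2200 × 278.8/1000 = 613.2 kg ultimate BOD/d.
Biomass synthesised: P_X = Y_obs × 613.2 = 126.8 kg VSS/d.
R_O = Q·ΔS − 1.42 P_X = 613.2 − 180.0 = 433.2 kg O₂/d.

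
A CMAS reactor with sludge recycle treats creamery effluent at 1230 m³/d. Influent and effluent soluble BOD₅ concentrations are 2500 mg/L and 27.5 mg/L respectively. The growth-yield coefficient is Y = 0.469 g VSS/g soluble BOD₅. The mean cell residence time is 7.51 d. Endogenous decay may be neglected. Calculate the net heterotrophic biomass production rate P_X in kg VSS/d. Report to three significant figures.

P_X ≈ 1430 kg VSS/d

With endogenous decay neglected, the observed yield equals the true yield: Y_obs = Y = 0.469 g VSS/g soluble BOD₅.
Substrate removed = Q·(S₀ − S) = 1230 m³/d × (2500 − 27.5) g/m³ = 3.04×10^6 g/d = 3041 kg/d.
Net biomass production P_X = Y_obs × Q·(S₀ − S) = 0.4690 × 3041 = 1426 kg VSS/d.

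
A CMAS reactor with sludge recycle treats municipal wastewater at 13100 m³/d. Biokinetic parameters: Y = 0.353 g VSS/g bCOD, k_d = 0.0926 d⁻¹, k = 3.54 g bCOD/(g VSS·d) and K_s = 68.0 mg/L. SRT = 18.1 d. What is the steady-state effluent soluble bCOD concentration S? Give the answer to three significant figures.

S ≈ 9.13 mg/L

From the Monod/SRT balance for a CMAS, S = K_s·(1+k_d θ_c)/[θ_c·(Y k − k_d) − 1] = 68.0 × (1 + 0.0926 × 18.1) / [18.1 × (0.353 × 3.54 − 0.0926) − 1] = 182.0 / 19.94 = 9.125 mg/L.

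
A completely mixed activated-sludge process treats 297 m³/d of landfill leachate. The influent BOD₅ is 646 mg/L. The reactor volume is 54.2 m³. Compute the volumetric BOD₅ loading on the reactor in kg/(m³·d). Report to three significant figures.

L_v ≈ 3.54 kg BOD₅/(m³·d)

Volumetric loading L_v = Q·S₀ / V = 297 × 646 g/m³ / 54.20 m³ = 3540 g/(m³·d) = 3.540 kg BOD₅/(m³·d).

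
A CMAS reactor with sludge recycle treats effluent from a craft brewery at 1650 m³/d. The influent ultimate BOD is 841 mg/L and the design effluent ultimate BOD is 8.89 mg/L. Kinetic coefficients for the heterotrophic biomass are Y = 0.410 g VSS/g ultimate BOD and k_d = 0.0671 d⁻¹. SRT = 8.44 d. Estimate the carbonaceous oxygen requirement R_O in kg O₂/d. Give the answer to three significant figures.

R_O ≈ 863 kg O₂/d

The observed yield is Y_obs = Y/(1 + k_d·θ_c) = 0.410 / (1 + 0.0671 × 8.44) = 0.410 / 1.566 = 0.2618 g VSS per g ultimate BOD removed.
Q·(S₀ − S) = 1650 × (841 − 8.89) × 10⁻³ = 1373 kg/d removed.
Biomass synthesised: P_X = Y_obs × 1373 = 359.4 kg VSS/d.
R_O = Q·ΔS − 1.42 P_X = 1373 − 510.3 = 862.6 kg O₂/d.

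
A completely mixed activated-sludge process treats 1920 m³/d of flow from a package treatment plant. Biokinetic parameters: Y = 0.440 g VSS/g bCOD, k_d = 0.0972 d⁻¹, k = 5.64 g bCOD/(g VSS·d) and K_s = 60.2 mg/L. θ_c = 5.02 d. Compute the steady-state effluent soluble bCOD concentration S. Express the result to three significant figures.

S ≈ 8.17 mg/L

From the Monod/SRT balance for a CMAS, S = K_s·(1+k_d θ_c)/[θ_c·(Y k − k_d) − 1] = 60.2 × (1 + 0.0972 × 5.02) / [5.02 × (0.440 × 5.64 − 0.0972) − 1] = 89.57 / 10.97 = 8.166 mg/L.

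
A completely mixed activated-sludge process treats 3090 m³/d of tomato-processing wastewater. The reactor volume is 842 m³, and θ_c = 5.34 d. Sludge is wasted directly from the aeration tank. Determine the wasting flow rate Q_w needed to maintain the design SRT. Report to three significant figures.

Q_w ≈ 158 m³/d

For wasting at MLVSS concentration, Q_w = V/θ_c = 842.0/5.34 = 157.7 m³/d.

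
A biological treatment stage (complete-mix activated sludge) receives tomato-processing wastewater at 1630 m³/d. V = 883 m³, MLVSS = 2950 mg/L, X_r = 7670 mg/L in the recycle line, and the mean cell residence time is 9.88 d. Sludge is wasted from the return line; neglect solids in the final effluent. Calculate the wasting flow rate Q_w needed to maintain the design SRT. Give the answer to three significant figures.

Wasting from the return line (neglecting effluent solids): Q_w = V·X / (θ_c·X_r) = 883.0 × 2950 / (9.88 × 7670) = 34.37 m³/d.

Q_w ≈ 34.4 m³/d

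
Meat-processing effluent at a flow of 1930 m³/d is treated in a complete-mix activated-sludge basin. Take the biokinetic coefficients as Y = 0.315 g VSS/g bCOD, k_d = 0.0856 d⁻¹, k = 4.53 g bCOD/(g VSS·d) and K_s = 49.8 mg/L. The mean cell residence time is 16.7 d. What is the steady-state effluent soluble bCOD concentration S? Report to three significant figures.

S ≈ 5.65 mg/L

Effluent substrate depends only on kinetics and SRT: S = K_s(1 + k_d θ_c) / [θ_c(Yk − k_d) − 1] = 49.8 × (1 + 0.0856 × 16.7) / [16.7 × (0.315 × 4.53 − 0.0856) − 1] = 121.0 / 21.40 = 5.654 mg/L.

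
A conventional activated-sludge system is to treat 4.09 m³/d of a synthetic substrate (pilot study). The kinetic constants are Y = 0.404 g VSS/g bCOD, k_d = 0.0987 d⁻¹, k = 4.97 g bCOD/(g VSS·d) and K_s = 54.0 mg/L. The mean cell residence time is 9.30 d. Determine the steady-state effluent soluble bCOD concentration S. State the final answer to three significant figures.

Effluent substrate depends only on kinetics and SRT: S = K_s(1 + k_d θ_c) / [θ_c(Yk − k_d) − 1] = 54.0 × (1 + 0.0987 × 9.30) / [9.30 × (0.404 × 4.97 − 0.0987) − 1] = 103.6 / 16.76 = 6.181 mg/L.

S ≈ 6.18 mg/L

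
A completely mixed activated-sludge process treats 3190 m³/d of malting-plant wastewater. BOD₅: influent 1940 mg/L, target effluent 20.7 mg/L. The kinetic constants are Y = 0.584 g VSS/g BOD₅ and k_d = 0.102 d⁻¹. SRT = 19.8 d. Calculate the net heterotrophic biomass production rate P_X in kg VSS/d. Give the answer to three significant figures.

Observed yield with endogenous decay: Y_obs = Y / (1 + k_d·θ_c) = 0.584 / (1 + 0.102 × 19.8) = 0.584 / 3.020 = 0.1934 g VSS/g BOD₅.
Substrate removed = Q·(S₀ − S) = 3190 m³/d × (1940 − 20.7) g/m³ = 6.12×10^6 g/d = 6123 kg/d.
So the net sludge growth is P_X = 0.1934 × 6123 = 1184 kg VSS/d.

P_X ≈ 1180 kg VSS/d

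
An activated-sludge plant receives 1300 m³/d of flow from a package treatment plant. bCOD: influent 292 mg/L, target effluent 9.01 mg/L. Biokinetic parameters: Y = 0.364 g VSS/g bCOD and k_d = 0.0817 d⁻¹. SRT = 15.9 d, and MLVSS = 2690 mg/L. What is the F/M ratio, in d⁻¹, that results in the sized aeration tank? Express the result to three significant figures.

Rearranging the biomass balance for a CMAS with decay, V = Y·Q·ΔS·θ_c / [X·(1+k_d θ_c)] = 0.364 × 1300 × (292 − 9.01) × 15.9 / [2690 × (1 + 0.0817 × 15.9)] = 2.13×10^6 / 6184 = 344.3 m³.
F/M = Q·S₀ / (V·X) = 1300 × 292 / (344.3 × 2690) = 0.4099 g bCOD·(g VSS·d)⁻¹.

F/M ≈ 0.410 d⁻¹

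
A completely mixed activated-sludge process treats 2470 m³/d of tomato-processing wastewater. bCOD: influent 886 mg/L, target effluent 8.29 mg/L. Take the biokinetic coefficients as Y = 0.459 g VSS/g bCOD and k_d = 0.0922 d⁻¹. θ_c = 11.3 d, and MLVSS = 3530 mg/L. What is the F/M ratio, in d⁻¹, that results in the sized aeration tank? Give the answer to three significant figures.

F/M ≈ 0.397 d⁻¹

Steady-state biomass mass balance: V·X·(1 + k_d·θ_c) = Y·Q·(S₀ − S)·θ_c, so V = 0.459 × 2470 × (886 − 8.29) × 11.3 / [3530 × (1 + 0.0922 × 11.3)] = 1.12×10^7 / 7208 = 1560 m³.
Food-to-microorganism ratio F/M = Q S₀ / (V X) = 2470 × 886 / (1560 × 3530) = 0.3974 d⁻¹.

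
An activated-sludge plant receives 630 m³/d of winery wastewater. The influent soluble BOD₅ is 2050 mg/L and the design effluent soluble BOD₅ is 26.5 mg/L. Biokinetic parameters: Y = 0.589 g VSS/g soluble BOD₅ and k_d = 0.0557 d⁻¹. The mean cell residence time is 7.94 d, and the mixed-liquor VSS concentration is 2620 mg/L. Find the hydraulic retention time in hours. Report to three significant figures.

τ ≈ 60.1 h

From the SRT design equation V = Y Q (S₀−S) θ_c / [X (1 + k_d θ_c)] = 0.589 × 630 × (2050 − 26.5) × 7.94 / [2620 × (1 + 0.0557 × 7.94)] = 5.96×10^6 / 3779 = 1578 m³.
τ = V/Q = 1578/630 = 2.504 d, or 60.10 h.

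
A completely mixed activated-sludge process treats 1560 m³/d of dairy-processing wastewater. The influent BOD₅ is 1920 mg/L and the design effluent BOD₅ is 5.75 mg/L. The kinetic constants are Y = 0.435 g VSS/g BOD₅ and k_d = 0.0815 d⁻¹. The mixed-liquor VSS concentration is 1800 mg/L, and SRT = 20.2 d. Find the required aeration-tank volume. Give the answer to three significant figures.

From the SRT design equation V = Y Q (S₀−S) θ_c / [X (1 + k_d θ_c)] = 0.435 × 1560 × (1920 − 5.75) × 20.2 / [1800 × (1 + 0.0815 × 20.2)] = 2.62×10^7 / 4763 = 5509 m³.

V ≈ 5510 m³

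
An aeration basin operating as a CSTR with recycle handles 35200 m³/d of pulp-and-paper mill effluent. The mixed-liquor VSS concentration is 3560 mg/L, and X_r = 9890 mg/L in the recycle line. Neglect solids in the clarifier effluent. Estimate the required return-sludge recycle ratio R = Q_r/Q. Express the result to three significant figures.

R = Q_r/Q = X/(X_r − X) = 3560 / (9890 − 3560) = 0.5624.

R ≈ 0.562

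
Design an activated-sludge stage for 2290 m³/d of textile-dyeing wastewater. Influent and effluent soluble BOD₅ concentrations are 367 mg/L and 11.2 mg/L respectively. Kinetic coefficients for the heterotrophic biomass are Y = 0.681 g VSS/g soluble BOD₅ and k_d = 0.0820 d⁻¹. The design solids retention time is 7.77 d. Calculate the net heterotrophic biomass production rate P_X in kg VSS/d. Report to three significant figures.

P_X ≈ 339 kg VSS/d

The observed yield is Y_obs = Y/(1 + k_d·θ_c) = 0.681 / (1 + 0.0820 × 7.77) = 0.681 / 1.637 = 0.4160 g VSS per g soluble BOD₅ removed.
ΔS = 367 − 11.2 = 355.8 mg/L, so the substrate removal rate is 2290 × 355.8/1000 = 814.8 kg soluble BOD₅/d.
Net biomass production P_X = Y_obs × Q·(S₀ − S) = 0.4160 × 814.8 = 338.9 kg VSS/d.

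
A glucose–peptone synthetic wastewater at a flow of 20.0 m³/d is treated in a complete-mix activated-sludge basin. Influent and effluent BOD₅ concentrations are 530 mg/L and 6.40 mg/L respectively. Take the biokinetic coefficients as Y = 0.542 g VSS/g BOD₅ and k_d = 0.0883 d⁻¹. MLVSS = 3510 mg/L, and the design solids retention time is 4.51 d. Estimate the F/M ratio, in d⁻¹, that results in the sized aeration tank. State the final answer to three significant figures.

From the SRT design equation V = Y Q (S₀−S) θ_c / [X (1 + k_d θ_c)] = 0.542 × 20.0 × (530 − 6.40) × 4.51 / [3510 × (1 + 0.0883 × 4.51)] = 2.56×10^4 / 4908 = 5.216 m³.
F/M = Q·S₀ / (V·X) = 20.0 × 530 / (5.216 × 3510) = 0.5790 g BOD₅·(g VSS·d)⁻¹.

F/M ≈ 0.579 d⁻¹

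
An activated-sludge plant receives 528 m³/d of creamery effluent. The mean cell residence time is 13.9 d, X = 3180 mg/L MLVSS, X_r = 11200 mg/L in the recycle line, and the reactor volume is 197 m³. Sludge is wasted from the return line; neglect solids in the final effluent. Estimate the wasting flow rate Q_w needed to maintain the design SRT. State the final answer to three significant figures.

Wasting from the return line (neglecting effluent solids): Q_w = V·X / (θ_c·X_r) = 197.0 × 3180 / (13.9 × 11200) = 4.024 m³/d.

Q_w ≈ 4.02 m³/d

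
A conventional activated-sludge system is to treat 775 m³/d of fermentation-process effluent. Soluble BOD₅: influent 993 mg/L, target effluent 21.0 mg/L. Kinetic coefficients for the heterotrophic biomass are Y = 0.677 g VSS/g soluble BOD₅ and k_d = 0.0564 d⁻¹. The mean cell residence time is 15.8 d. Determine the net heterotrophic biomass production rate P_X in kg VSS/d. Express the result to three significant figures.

Observed yield with endogenous decay: Y_obs = Y / (1 + k_d·θ_c) = 0.677 / (1 + 0.0564 × 15.8) = 0.677 / 1.891 = 0.3580 g VSS/g soluble BOD₅.
Q·(S₀ − S) = 775 × (993 − 21.0) × 10⁻³ = 753.3 kg/d removed.
So the net sludge growth is P_X = 0.3580 × 753.3 = 269.7 kg VSS/d.

P_X ≈ 270 kg VSS/d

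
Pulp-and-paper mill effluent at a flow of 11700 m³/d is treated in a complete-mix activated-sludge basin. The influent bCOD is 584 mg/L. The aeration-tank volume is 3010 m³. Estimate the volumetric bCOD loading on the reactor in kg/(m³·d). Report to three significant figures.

L_v ≈ 2.27 kg bCOD/(m³·d)

Volumetric loading L_v = Q·S₀ / V = 11700 × 584 g/m³ / 3010 m³ = 2270 g/(m³·d) = 2.270 kg bCOD/(m³·d).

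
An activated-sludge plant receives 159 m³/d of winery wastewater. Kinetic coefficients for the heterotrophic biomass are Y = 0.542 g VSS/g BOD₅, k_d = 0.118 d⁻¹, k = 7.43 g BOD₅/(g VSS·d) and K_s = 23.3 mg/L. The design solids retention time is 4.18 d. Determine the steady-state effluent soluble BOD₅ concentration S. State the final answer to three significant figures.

For a completely mixed reactor with recycle the Lawrence–McCarty relation gives S = K_s·(1 + k_d·θ_c) / [θ_c·(Y·k − k_d) − 1] = 23.3 × (1 + 0.118 × 4.18) / [4.18 × (0.542 × 7.43 − 0.118) − 1] = 34.79 / 15.34 = 2.268 mg/L.

S ≈ 2.27 mg/L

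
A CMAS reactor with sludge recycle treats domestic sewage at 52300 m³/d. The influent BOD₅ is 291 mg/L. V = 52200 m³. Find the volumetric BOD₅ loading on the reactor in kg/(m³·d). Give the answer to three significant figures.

L_v ≈ 0.292 kg BOD₅/(m³·d)

L_v = Q S₀ / V = 52300 × 291 × 10⁻³ / 52200 = 0.2916 kg/(m³·d).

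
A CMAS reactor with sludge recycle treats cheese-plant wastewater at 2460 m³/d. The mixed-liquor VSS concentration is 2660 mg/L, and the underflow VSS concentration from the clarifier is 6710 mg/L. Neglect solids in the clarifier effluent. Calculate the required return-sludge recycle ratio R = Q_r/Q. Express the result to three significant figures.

R ≈ 0.657

Mass balance around the secondary clarifier (neglecting effluent solids): R = X / (X_r − X) = 2660 / (6710 − 2660) = 0.6568.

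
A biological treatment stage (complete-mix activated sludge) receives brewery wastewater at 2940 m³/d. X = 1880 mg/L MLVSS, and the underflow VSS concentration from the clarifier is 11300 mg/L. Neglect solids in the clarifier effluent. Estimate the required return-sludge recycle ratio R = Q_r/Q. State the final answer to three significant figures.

R ≈ 0.200

R = Q_r/Q = X/(X_r − X) = 1880 / (11300 − 1880) = 0.1996.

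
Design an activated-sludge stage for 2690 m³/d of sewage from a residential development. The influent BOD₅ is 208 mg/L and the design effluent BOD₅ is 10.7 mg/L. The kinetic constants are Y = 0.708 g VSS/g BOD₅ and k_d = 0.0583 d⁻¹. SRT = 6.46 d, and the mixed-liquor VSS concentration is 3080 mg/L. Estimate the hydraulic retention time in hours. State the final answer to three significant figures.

τ ≈ 5.11 h

Rearranging the biomass balance for a CMAS with decay, V = Y·Q·ΔS·θ_c / [X·(1+k_d θ_c)] = 0.708 × 2690 × (208 − 10.7) × 6.46 / [3080 × (1 + 0.0583 × 6.46)] = 2.43×10^6 / 4240 = 572.5 m³.
HRT = V/Q = 572.5 m³ / 2690 m³·d⁻¹ = 0.2128 d × 24 = 5.108 h.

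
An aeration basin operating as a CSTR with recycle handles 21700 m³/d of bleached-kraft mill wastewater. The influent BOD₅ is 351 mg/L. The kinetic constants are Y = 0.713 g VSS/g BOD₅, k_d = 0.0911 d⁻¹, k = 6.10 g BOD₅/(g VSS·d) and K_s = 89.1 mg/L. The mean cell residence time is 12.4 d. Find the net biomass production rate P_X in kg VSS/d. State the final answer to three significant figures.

P_X ≈ 2520 kg VSS/d

For a completely mixed reactor with recycle the Lawrence–McCarty relation gives S = K_s·(1 + k_d·θ_c) / [θ_c·(Y·k − k_d) − 1] = 89.1 × (1 + 0.0911 × 12.4) / [12.4 × (0.713 × 6.10 − 0.0911) − 1] = 189.8 / 51.80 = 3.663 mg/L.
Correct the yield for decay: Y_obs = Y/(1 + k_d θ_c) = 0.713 / (1 + 0.0911 × 12.4) = 0.713 / 2.130 = 0.3348.
Q·(S₀ − S) = 21700 × (351 − 3.66) × 10⁻³ = 7537 kg/d removed.
P_X = Y_obs · Q(S₀ − S) = 0.3348 × 7537 = 2523 kg VSS/d.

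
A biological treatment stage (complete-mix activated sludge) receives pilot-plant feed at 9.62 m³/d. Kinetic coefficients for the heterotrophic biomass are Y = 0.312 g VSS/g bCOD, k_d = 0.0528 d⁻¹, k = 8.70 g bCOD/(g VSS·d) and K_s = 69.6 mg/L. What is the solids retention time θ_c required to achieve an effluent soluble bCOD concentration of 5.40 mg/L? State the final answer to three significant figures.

At the target effluent, Y k S/(K_s+S) = 0.312×8.70×5.40/75.00 = 0.1954 d⁻¹.
1/θ_c = 0.1954 − 0.0528 = 0.1426 d⁻¹, so θ_c = 7.011 d.

θ_c ≈ 7.01 d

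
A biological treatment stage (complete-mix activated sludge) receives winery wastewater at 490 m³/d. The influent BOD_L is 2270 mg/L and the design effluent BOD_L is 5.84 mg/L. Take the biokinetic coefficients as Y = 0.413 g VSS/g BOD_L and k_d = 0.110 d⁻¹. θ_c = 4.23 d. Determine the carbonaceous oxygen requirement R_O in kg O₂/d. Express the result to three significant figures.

R_O ≈ 665 kg O₂/d

The observed yield is Y_obs = Y/(1 + k_d·θ_c) = 0.413 / (1 + 0.110 × 4.23) = 0.413 / 1.465 = 0.2819 g VSS per g BOD_L removed.
Substrate removed = Q·(S₀ − S) = 490 m³/d × (2270 − 5.84) g/m³ = 1.11×10^6 g/d = 1109 kg/d.
Net sludge production P_X = 0.2819 × 1109 = 312.7 kg VSS/d.
R_O = Q·ΔS − 1.42 P_X = 1109 − 444.0 = 665.4 kg O₂/d.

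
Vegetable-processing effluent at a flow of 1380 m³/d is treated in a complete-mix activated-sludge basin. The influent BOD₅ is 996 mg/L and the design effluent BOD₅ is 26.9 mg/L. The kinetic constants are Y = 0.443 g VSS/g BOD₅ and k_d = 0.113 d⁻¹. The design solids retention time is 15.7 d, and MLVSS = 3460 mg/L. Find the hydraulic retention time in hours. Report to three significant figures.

τ ≈ 16.9 h

Steady-state biomass mass balance: V·X·(1 + k_d·θ_c) = Y·Q·(S₀ − S)·θ_c, so V = 0.443 × 1380 × (996 − 26.9) × 15.7 / [3460 × (1 + 0.113 × 15.7)] = 9.3×10^6 / 9598 = 969.1 m³.
Hydraulic retention time τ = V/Q = 969.1 / 1380 = 0.7022 d = 16.85 h.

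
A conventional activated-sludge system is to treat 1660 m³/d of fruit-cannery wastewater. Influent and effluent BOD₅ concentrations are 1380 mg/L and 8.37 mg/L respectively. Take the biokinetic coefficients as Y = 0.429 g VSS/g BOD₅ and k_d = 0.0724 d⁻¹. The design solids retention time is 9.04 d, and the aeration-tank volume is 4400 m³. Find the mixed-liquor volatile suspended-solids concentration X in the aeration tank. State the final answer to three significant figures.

X ≈ 1210 mg/L

From V·X·(1 + k_d·θ_c) = Y·Q·(S₀ − S)·θ_c: X = 0.429 × 1660 × (1380 − 8.37) × 9.04 / [4400 × (1 + 0.0724 × 9.04)] = 1213 mg/L.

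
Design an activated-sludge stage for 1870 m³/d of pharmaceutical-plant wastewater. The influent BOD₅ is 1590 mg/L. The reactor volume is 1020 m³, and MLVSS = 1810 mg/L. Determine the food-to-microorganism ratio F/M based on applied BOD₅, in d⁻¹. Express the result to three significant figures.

F/M = applied load / biomass = Q·S₀/(V·X) = 1870 × 1590 / (1020 × 1810) = 1.610 d⁻¹.

F/M ≈ 1.61 d⁻¹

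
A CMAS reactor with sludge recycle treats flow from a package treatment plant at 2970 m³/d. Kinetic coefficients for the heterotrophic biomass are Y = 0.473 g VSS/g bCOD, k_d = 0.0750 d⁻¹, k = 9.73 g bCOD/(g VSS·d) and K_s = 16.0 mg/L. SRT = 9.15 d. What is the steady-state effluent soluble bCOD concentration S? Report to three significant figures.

For a completely mixed reactor with recycle the Lawrence–McCarty relation gives S = K_s·(1 + k_d·θ_c) / [θ_c·(Y·k − k_d) − 1] = 16.0 × (1 + 0.0750 × 9.15) / [9.15 × (0.473 × 9.73 − 0.0750) − 1] = 26.98 / 40.42 = 0.6674 mg/L.

S ≈ 0.667 mg/L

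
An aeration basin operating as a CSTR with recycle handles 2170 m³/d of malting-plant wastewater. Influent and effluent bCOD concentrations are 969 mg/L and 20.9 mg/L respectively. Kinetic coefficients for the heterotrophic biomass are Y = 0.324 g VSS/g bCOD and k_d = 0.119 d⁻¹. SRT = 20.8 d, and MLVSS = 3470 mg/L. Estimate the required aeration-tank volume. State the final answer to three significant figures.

Rearranging the biomass balance for a CMAS with decay, V = Y·Q·ΔS·θ_c / [X·(1+k_d θ_c)] = 0.324 × 2170 × (969 − 20.9) × 20.8 / [3470 × (1 + 0.119 × 20.8)] = 1.39×10^7 / 12059 = 1150 m³.

V ≈ 1150 m³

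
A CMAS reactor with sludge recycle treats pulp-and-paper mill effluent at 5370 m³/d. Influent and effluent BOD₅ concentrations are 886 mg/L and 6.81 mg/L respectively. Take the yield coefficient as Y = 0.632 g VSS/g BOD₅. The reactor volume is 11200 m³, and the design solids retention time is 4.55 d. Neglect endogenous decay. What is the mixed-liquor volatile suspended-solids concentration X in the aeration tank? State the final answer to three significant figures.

From V·X = Y·Q·(S₀ − S)·θ_c (decay neglected): X = 0.632 × 5370 × (886 − 6.81) × 4.55 / 11200 = 1212 mg/L.

X ≈ 1210 mg/L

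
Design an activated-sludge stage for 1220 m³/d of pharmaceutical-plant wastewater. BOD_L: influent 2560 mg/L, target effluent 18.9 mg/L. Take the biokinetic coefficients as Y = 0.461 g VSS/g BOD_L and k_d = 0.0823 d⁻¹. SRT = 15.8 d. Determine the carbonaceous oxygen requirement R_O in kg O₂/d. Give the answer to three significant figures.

R_O ≈ 2220 kg O₂/d

Correct the yield for decay: Y_obs = Y/(1 + k_d θ_c) = 0.461 / (1 + 0.0823 × 15.8) = 0.461 / 2.300 = 0.2004.
Q·(S₀ − S) = 1220 × (2560 − 18.9) × 10⁻³ = 3100 kg/d removed.
Biomass synthesised: P_X = Y_obs × 3100 = 621.3 kg VSS/d.
Carbonaceous O₂ demand = substrate oxidised − cell-mass equivalent = 3100 − 1.42 × 621.3 = 2218 kg O₂/d.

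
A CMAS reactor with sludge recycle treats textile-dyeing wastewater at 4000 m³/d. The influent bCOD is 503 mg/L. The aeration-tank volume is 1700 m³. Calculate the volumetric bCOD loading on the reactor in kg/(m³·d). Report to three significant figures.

L_v ≈ 1.18 kg bCOD/(m³·d)

Applied bCOD load per unit volume = Q·S₀/V = (4000 × 503/1000)/1700 = 1.184 kg bCOD·m⁻³·d⁻¹.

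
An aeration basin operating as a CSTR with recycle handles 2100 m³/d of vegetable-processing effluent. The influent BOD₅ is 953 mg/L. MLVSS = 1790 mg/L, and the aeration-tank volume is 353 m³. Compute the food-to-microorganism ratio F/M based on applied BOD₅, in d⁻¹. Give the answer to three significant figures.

F/M ≈ 3.17 d⁻¹

F/M = Q·S₀ / (V·X) = 2100 × 953 / (353.0 × 1790) = 3.167 g BOD₅·(g VSS·d)⁻¹.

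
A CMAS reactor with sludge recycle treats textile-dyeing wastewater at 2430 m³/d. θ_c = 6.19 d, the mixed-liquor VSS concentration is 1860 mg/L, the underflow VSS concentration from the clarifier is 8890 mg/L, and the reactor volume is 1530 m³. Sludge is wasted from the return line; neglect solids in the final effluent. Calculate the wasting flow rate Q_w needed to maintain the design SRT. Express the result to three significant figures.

Q_w ≈ 51.7 m³/d

θ_c = V·X/(Q_w·X_r) when wasting from the recycle, so Q_w = V·X/(θ_c·X_r) = 1530 × 1860 / (6.19 × 8890) = 51.71 m³/d.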